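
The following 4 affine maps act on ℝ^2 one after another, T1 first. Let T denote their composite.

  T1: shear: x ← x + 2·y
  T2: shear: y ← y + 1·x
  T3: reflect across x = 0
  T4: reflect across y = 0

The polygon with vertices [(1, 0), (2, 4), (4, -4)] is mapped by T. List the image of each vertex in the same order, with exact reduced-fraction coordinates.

T1 shear: x ← x + 2·y: (1, 0) → (1, 0); (2, 4) → (10, 4); (4, -4) → (-4, -4)
T2 shear: y ← y + 1·x: (1, 0) → (1, 1); (10, 4) → (10, 14); (-4, -4) → (-4, -8)
T3 reflect across x = 0: (1, 1) → (-1, 1); (10, 14) → (-10, 14); (-4, -8) → (4, -8)
T4 reflect across y = 0: (-1, 1) → (-1, -1); (-10, 14) → (-10, -14); (4, -8) → (4, 8)

image vertices: (-1, -1), (-10, -14), (4, 8)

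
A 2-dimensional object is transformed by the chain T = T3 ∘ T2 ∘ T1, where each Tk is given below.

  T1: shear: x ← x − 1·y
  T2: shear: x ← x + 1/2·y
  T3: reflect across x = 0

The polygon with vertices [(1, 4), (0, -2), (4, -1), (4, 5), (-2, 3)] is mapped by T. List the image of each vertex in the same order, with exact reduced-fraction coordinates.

image vertices: (1, 4), (-1, -2), (-9/2, -1), (-3/2, 5), (7/2, 3)

T1 shear: x ← x − 1·y: (1, 4) → (-3, 4); (0, -2) → (2, -2); (4, -1) → (5, -1); (4, 5) → (-1, 5); (-2, 3) → (-5, 3)
T2 shear: x ← x + 1/2·y: (-3, 4) → (-1, 4); (2, -2) → (1, -2); (5, -1) → (9/2, -1); (-1, 5) → (3/2, 5); (-5, 3) → (-7/2, 3)
T3 reflect across x = 0: (-1, 4) → (1, 4); (1, -2) → (-1, -2); (9/2, -1) → (-9/2, -1); (3/2, 5) → (-3/2, 5); (-7/2, 3) → (7/2, 3)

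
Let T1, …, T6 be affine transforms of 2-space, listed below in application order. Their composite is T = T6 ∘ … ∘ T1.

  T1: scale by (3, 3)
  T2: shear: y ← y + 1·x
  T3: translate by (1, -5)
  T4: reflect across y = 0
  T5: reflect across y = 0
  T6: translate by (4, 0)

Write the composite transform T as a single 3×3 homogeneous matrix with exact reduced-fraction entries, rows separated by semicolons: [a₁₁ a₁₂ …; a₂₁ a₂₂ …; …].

T1 = [3 0 0; 0 3 0; 0 0 1]
T2·T1 = [3 0 0; 3 3 0; 0 0 1]
T3·…·T1 = [3 0 1; 3 3 -5; 0 0 1]
T4·…·T1 = [3 0 1; -3 -3 5; 0 0 1]
T5·…·T1 = [3 0 1; 3 3 -5; 0 0 1]
T6·…·T1 = [3 0 5; 3 3 -5; 0 0 1]

T = [3 0 5; 3 3 -5; 0 0 1]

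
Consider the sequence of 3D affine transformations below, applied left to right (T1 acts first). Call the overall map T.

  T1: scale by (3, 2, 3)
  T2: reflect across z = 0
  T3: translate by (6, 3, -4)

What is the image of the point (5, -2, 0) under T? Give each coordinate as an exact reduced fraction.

T(p) = (21, -1, -4)

T1 scale by (3, 2, 3): (5, -2, 0) → (15, -4, 0)
T2 reflect across z = 0: (15, -4, 0) → (15, -4, 0)
T3 translate by (6, 3, -4): (15, -4, 0) → (21, -1, -4)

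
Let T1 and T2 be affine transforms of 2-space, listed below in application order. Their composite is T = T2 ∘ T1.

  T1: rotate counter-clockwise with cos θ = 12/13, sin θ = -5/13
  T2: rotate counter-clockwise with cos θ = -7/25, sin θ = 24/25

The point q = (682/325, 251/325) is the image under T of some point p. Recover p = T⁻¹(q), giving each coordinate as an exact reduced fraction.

T1 = [12/13 5/13 0; -5/13 12/13 0; 0 0 1]
T2·T1 = [36/325 -323/325 0; 323/325 36/325 0; 0 0 1]
det M = 1; M⁻¹ = [36/325 323/325 0; -323/325 36/325 0; 0 0 1]
M⁻¹ · (682/325, 251/325)ᵀ = (1, -2)ᵀ

p = (1, -2)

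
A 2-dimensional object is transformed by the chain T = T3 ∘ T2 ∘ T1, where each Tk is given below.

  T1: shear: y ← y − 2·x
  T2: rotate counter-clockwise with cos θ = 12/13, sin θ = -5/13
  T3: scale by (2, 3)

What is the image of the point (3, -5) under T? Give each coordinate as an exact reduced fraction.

T1 shear: y ← y − 2·x: (3, -5) → (3, -11)
T2 rotate counter-clockwise with cos θ = 12/13, sin θ = -5/13: (3, -11) → (-19/13, -147/13)
T3 scale by (2, 3): (-19/13, -147/13) → (-38/13, -441/13)

T(p) = (-38/13, -441/13)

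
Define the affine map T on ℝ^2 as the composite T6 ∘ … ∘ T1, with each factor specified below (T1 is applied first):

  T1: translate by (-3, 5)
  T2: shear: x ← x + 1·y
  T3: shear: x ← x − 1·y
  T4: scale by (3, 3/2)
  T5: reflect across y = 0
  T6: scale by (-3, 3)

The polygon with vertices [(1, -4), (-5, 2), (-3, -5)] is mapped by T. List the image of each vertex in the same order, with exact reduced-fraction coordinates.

T1 translate by (-3, 5): (1, -4) → (-2, 1); (-5, 2) → (-8, 7); (-3, -5) → (-6, 0)
T2 shear: x ← x + 1·y: (-2, 1) → (-1, 1); (-8, 7) → (-1, 7); (-6, 0) → (-6, 0)
T3 shear: x ← x − 1·y: (-1, 1) → (-2, 1); (-1, 7) → (-8, 7); (-6, 0) → (-6, 0)
T4 scale by (3, 3/2): (-2, 1) → (-6, 3/2); (-8, 7) → (-24, 21/2); (-6, 0) → (-18, 0)
T5 reflect across y = 0: (-6, 3/2) → (-6, -3/2); (-24, 21/2) → (-24, -21/2); (-18, 0) → (-18, 0)
T6 scale by (-3, 3): (-6, -3/2) → (18, -9/2); (-24, -21/2) → (72, -63/2); (-18, 0) → (54, 0)

image vertices: (18, -9/2), (72, -63/2), (54, 0)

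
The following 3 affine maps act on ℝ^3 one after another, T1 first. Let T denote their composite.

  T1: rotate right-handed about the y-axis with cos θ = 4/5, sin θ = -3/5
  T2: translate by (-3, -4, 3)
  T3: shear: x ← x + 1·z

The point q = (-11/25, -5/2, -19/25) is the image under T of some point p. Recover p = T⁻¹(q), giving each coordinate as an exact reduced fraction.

T1 = [4/5 0 -3/5 0; 0 1 0 0; 3/5 0 4/5 0; 0 0 0 1]
T2·T1 = [4/5 0 -3/5 -3; 0 1 0 -4; 3/5 0 4/5 3; 0 0 0 1]
T3·…·T1 = [7/5 0 1/5 0; 0 1 0 -4; 3/5 0 4/5 3; 0 0 0 1]
det M = 1; M⁻¹ = [4/5 0 -1/5 3/5; 0 1 0 4; -3/5 0 7/5 -21/5; 0 0 0 1]
M⁻¹ · (-11/25, -5/2, -19/25)ᵀ = (2/5, 3/2, -5)ᵀ

p = (2/5, 3/2, -5)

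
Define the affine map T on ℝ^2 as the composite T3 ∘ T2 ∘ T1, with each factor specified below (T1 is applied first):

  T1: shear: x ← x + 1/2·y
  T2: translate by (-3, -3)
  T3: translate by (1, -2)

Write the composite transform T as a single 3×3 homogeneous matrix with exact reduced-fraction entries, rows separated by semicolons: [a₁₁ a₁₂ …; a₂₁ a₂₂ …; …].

T1 = [1 1/2 0; 0 1 0; 0 0 1]
T2·T1 = [1 1/2 -3; 0 1 -3; 0 0 1]
T3·…·T1 = [1 1/2 -2; 0 1 -5; 0 0 1]

T = [1 1/2 -2; 0 1 -5; 0 0 1]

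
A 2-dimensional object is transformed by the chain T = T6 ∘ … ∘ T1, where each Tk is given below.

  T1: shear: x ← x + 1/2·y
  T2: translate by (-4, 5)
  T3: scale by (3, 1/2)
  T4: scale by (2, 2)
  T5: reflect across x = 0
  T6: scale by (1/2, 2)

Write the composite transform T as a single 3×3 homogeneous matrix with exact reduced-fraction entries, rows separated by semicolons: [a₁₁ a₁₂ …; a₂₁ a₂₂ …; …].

T = [-3 -3/2 12; 0 2 10; 0 0 1]

T1 = [1 1/2 0; 0 1 0; 0 0 1]
T2·T1 = [1 1/2 -4; 0 1 5; 0 0 1]
T3·…·T1 = [3 3/2 -12; 0 1/2 5/2; 0 0 1]
T4·…·T1 = [6 3 -24; 0 1 5; 0 0 1]
T5·…·T1 = [-6 -3 24; 0 1 5; 0 0 1]
T6·…·T1 = [-3 -3/2 12; 0 2 10; 0 0 1]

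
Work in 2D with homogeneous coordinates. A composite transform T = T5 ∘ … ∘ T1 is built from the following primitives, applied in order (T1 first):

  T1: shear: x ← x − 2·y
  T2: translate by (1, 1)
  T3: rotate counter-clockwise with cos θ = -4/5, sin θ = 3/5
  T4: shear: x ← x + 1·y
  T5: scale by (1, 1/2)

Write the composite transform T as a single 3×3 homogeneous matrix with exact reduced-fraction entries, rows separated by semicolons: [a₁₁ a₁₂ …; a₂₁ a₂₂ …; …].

T1 = [1 -2 0; 0 1 0; 0 0 1]
T2·T1 = [1 -2 1; 0 1 1; 0 0 1]
T3·…·T1 = [-4/5 1 -7/5; 3/5 -2 -1/5; 0 0 1]
T4·…·T1 = [-1/5 -1 -8/5; 3/5 -2 -1/5; 0 0 1]
T5·…·T1 = [-1/5 -1 -8/5; 3/10 -1 -1/10; 0 0 1]

T = [-1/5 -1 -8/5; 3/10 -1 -1/10; 0 0 1]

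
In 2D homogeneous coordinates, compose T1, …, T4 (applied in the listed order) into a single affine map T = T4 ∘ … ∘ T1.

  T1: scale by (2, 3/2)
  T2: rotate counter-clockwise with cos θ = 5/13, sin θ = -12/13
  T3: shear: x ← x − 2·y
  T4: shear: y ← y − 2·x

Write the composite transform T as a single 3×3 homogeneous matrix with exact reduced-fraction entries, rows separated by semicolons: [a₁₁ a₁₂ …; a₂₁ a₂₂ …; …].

T1 = [2 0 0; 0 3/2 0; 0 0 1]
T2·T1 = [10/13 18/13 0; -24/13 15/26 0; 0 0 1]
T3·…·T1 = [58/13 3/13 0; -24/13 15/26 0; 0 0 1]
T4·…·T1 = [58/13 3/13 0; -140/13 3/26 0; 0 0 1]

T = [58/13 3/13 0; -140/13 3/26 0; 0 0 1]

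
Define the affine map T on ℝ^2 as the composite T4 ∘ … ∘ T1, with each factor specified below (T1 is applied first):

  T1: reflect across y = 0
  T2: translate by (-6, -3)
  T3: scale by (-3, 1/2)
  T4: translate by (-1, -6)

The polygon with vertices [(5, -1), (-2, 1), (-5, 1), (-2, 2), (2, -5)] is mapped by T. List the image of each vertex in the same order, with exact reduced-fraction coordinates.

T1 reflect across y = 0: (5, -1) → (5, 1); (-2, 1) → (-2, -1); (-5, 1) → (-5, -1); (-2, 2) → (-2, -2); (2, -5) → (2, 5)
T2 translate by (-6, -3): (5, 1) → (-1, -2); (-2, -1) → (-8, -4); (-5, -1) → (-11, -4); (-2, -2) → (-8, -5); (2, 5) → (-4, 2)
T3 scale by (-3, 1/2): (-1, -2) → (3, -1); (-8, -4) → (24, -2); (-11, -4) → (33, -2); (-8, -5) → (24, -5/2); (-4, 2) → (12, 1)
T4 translate by (-1, -6): (3, -1) → (2, -7); (24, -2) → (23, -8); (33, -2) → (32, -8); (24, -5/2) → (23, -17/2); (12, 1) → (11, -5)

image vertices: (2, -7), (23, -8), (32, -8), (23, -17/2), (11, -5)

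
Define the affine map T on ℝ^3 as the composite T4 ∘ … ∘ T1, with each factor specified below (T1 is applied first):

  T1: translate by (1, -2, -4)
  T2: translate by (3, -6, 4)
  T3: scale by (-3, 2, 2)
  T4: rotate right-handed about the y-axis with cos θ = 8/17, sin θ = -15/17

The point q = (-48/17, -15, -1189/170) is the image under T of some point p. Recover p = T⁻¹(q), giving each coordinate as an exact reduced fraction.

p = (-3/2, 1/2, -2/5)

T1 = [1 0 0 1; 0 1 0 -2; 0 0 1 -4; 0 0 0 1]
T2·T1 = [1 0 0 4; 0 1 0 -8; 0 0 1 0; 0 0 0 1]
T3·…·T1 = [-3 0 0 -12; 0 2 0 -16; 0 0 2 0; 0 0 0 1]
T4·…·T1 = [-24/17 0 -30/17 -96/17; 0 2 0 -16; -45/17 0 16/17 -180/17; 0 0 0 1]
det M = -12; M⁻¹ = [-8/51 0 -5/17 -4; 0 1/2 0 8; -15/34 0 4/17 0; 0 0 0 1]
M⁻¹ · (-48/17, -15, -1189/170)ᵀ = (-3/2, 1/2, -2/5)ᵀ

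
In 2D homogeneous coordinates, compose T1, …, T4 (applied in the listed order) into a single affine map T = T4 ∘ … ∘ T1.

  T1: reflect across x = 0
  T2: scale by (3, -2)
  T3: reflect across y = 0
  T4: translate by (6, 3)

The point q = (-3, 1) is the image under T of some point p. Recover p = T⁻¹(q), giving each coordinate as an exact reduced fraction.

T1 = [-1 0 0; 0 1 0; 0 0 1]
T2·T1 = [-3 0 0; 0 -2 0; 0 0 1]
T3·…·T1 = [-3 0 0; 0 2 0; 0 0 1]
T4·…·T1 = [-3 0 6; 0 2 3; 0 0 1]
det M = -6; M⁻¹ = [-1/3 0 2; 0 1/2 -3/2; 0 0 1]
M⁻¹ · (-3, 1)ᵀ = (3, -1)ᵀ

p = (3, -1)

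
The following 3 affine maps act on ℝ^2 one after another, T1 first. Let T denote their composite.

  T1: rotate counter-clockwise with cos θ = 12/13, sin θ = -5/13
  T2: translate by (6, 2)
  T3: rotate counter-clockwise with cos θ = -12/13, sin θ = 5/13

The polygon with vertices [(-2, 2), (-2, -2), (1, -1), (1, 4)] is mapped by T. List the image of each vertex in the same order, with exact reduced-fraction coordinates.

T1 rotate counter-clockwise with cos θ = 12/13, sin θ = -5/13: (-2, 2) → (-14/13, 34/13); (-2, -2) → (-34/13, -14/13); (1, -1) → (7/13, -17/13); (1, 4) → (32/13, 43/13)
T2 translate by (6, 2): (-14/13, 34/13) → (64/13, 60/13); (-34/13, -14/13) → (44/13, 12/13); (7/13, -17/13) → (85/13, 9/13); (32/13, 43/13) → (110/13, 69/13)
T3 rotate counter-clockwise with cos θ = -12/13, sin θ = 5/13: (64/13, 60/13) → (-1068/169, -400/169); (44/13, 12/13) → (-588/169, 76/169); (85/13, 9/13) → (-1065/169, 317/169); (110/13, 69/13) → (-1665/169, -278/169)

image vertices: (-1068/169, -400/169), (-588/169, 76/169), (-1065/169, 317/169), (-1665/169, -278/169)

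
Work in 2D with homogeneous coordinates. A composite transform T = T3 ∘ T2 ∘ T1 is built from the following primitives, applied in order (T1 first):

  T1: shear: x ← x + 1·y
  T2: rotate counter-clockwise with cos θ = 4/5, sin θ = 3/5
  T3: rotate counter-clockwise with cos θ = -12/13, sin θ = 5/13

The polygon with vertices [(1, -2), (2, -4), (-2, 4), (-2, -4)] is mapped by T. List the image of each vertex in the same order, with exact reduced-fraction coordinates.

image vertices: (31/65, 142/65), (62/65, 284/65), (-62/65, -284/65), (314/65, 348/65)

T1 shear: x ← x + 1·y: (1, -2) → (-1, -2); (2, -4) → (-2, -4); (-2, 4) → (2, 4); (-2, -4) → (-6, -4)
T2 rotate counter-clockwise with cos θ = 4/5, sin θ = 3/5: (-1, -2) → (2/5, -11/5); (-2, -4) → (4/5, -22/5); (2, 4) → (-4/5, 22/5); (-6, -4) → (-12/5, -34/5)
T3 rotate counter-clockwise with cos θ = -12/13, sin θ = 5/13: (2/5, -11/5) → (31/65, 142/65); (4/5, -22/5) → (62/65, 284/65); (-4/5, 22/5) → (-62/65, -284/65); (-12/5, -34/5) → (314/65, 348/65)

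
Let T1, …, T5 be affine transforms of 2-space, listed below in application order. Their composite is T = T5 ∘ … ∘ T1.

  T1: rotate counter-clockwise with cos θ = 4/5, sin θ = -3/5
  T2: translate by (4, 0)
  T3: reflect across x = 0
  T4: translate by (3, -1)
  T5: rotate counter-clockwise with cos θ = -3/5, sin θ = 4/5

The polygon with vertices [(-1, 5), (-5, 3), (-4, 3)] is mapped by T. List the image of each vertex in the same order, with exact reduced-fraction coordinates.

image vertices: (-24/25, -118/25), (-106/25, -42/25), (-82/25, -49/25)

T1 rotate counter-clockwise with cos θ = 4/5, sin θ = -3/5: (-1, 5) → (11/5, 23/5); (-5, 3) → (-11/5, 27/5); (-4, 3) → (-7/5, 24/5)
T2 translate by (4, 0): (11/5, 23/5) → (31/5, 23/5); (-11/5, 27/5) → (9/5, 27/5); (-7/5, 24/5) → (13/5, 24/5)
T3 reflect across x = 0: (31/5, 23/5) → (-31/5, 23/5); (9/5, 27/5) → (-9/5, 27/5); (13/5, 24/5) → (-13/5, 24/5)
T4 translate by (3, -1): (-31/5, 23/5) → (-16/5, 18/5); (-9/5, 27/5) → (6/5, 22/5); (-13/5, 24/5) → (2/5, 19/5)
T5 rotate counter-clockwise with cos θ = -3/5, sin θ = 4/5: (-16/5, 18/5) → (-24/25, -118/25); (6/5, 22/5) → (-106/25, -42/25); (2/5, 19/5) → (-82/25, -49/25)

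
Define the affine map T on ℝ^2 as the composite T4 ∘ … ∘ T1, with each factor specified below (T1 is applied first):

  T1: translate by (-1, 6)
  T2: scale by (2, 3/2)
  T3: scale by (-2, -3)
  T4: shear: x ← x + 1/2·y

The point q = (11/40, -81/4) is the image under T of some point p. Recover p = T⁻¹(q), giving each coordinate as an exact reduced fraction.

T1 = [1 0 -1; 0 1 6; 0 0 1]
T2·T1 = [2 0 -2; 0 3/2 9; 0 0 1]
T3·…·T1 = [-4 0 4; 0 -9/2 -27; 0 0 1]
T4·…·T1 = [-4 -9/4 -19/2; 0 -9/2 -27; 0 0 1]
det M = 18; M⁻¹ = [-1/4 1/8 1; 0 -2/9 -6; 0 0 1]
M⁻¹ · (11/40, -81/4)ᵀ = (-8/5, -3/2)ᵀ

p = (-8/5, -3/2)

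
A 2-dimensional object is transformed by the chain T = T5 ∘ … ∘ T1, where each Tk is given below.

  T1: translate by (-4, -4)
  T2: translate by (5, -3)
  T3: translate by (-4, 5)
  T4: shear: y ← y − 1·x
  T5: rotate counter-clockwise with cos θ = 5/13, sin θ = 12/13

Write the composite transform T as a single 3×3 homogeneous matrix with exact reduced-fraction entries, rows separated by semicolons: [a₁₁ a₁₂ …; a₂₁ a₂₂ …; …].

T1 = [1 0 -4; 0 1 -4; 0 0 1]
T2·T1 = [1 0 1; 0 1 -7; 0 0 1]
T3·…·T1 = [1 0 -3; 0 1 -2; 0 0 1]
T4·…·T1 = [1 0 -3; -1 1 1; 0 0 1]
T5·…·T1 = [17/13 -12/13 -27/13; 7/13 5/13 -31/13; 0 0 1]

T = [17/13 -12/13 -27/13; 7/13 5/13 -31/13; 0 0 1]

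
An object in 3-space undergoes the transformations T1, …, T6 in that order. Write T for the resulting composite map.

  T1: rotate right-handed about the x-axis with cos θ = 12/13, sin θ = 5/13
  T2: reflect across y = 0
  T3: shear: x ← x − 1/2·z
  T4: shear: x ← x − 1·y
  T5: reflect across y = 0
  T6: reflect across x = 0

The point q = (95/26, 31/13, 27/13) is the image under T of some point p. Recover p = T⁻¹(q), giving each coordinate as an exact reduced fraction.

p = (-5, 3, 1)

T1 = [1 0 0 0; 0 12/13 -5/13 0; 0 5/13 12/13 0; 0 0 0 1]
T2·T1 = [1 0 0 0; 0 -12/13 5/13 0; 0 5/13 12/13 0; 0 0 0 1]
T3·…·T1 = [1 -5/26 -6/13 0; 0 -12/13 5/13 0; 0 5/13 12/13 0; 0 0 0 1]
T4·…·T1 = [1 19/26 -11/13 0; 0 -12/13 5/13 0; 0 5/13 12/13 0; 0 0 0 1]
T5·…·T1 = [1 19/26 -11/13 0; 0 12/13 -5/13 0; 0 5/13 12/13 0; 0 0 0 1]
T6·…·T1 = [-1 -19/26 11/13 0; 0 12/13 -5/13 0; 0 5/13 12/13 0; 0 0 0 1]
det M = -1; M⁻¹ = [-1 -1 1/2 0; 0 12/13 5/13 0; 0 -5/13 12/13 0; 0 0 0 1]
M⁻¹ · (95/26, 31/13, 27/13)ᵀ = (-5, 3, 1)ᵀ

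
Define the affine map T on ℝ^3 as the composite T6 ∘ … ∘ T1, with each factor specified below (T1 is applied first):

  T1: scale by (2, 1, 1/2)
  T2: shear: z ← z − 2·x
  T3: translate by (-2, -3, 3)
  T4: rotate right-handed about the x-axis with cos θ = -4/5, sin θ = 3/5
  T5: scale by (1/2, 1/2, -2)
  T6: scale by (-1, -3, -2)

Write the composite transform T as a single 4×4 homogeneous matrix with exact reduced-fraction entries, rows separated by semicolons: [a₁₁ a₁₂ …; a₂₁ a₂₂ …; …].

T = [-1 0 0 1; -18/5 6/5 9/20 -9/10; 64/5 12/5 -8/5 -84/5; 0 0 0 1]

T1 = [2 0 0 0; 0 1 0 0; 0 0 1/2 0; 0 0 0 1]
T2·T1 = [2 0 0 0; 0 1 0 0; -4 0 1/2 0; 0 0 0 1]
T3·…·T1 = [2 0 0 -2; 0 1 0 -3; -4 0 1/2 3; 0 0 0 1]
T4·…·T1 = [2 0 0 -2; 12/5 -4/5 -3/10 3/5; 16/5 3/5 -2/5 -21/5; 0 0 0 1]
T5·…·T1 = [1 0 0 -1; 6/5 -2/5 -3/20 3/10; -32/5 -6/5 4/5 42/5; 0 0 0 1]
T6·…·T1 = [-1 0 0 1; -18/5 6/5 9/20 -9/10; 64/5 12/5 -8/5 -84/5; 0 0 0 1]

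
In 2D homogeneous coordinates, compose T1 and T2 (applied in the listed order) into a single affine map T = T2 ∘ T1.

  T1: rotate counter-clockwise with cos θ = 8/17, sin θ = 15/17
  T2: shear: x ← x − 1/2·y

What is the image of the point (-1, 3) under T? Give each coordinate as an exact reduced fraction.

T(p) = (-115/34, 9/17)

T1 rotate counter-clockwise with cos θ = 8/17, sin θ = 15/17: (-1, 3) → (-53/17, 9/17)
T2 shear: x ← x − 1/2·y: (-53/17, 9/17) → (-115/34, 9/17)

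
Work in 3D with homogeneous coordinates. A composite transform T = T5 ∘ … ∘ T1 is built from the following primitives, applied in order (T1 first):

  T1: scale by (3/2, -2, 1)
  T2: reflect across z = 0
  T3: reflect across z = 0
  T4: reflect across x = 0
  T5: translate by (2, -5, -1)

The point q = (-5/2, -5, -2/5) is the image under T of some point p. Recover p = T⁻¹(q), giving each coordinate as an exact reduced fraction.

T1 = [3/2 0 0 0; 0 -2 0 0; 0 0 1 0; 0 0 0 1]
T2·T1 = [3/2 0 0 0; 0 -2 0 0; 0 0 -1 0; 0 0 0 1]
T3·…·T1 = [3/2 0 0 0; 0 -2 0 0; 0 0 1 0; 0 0 0 1]
T4·…·T1 = [-3/2 0 0 0; 0 -2 0 0; 0 0 1 0; 0 0 0 1]
T5·…·T1 = [-3/2 0 0 2; 0 -2 0 -5; 0 0 1 -1; 0 0 0 1]
det M = 3; M⁻¹ = [-2/3 0 0 4/3; 0 -1/2 0 -5/2; 0 0 1 1; 0 0 0 1]
M⁻¹ · (-5/2, -5, -2/5)ᵀ = (3, 0, 3/5)ᵀ

p = (3, 0, 3/5)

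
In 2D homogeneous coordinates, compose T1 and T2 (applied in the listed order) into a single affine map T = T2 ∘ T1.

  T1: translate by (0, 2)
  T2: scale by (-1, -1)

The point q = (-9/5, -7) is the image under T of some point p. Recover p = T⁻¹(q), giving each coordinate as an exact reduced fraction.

T1 = [1 0 0; 0 1 2; 0 0 1]
T2·T1 = [-1 0 0; 0 -1 -2; 0 0 1]
det M = 1; M⁻¹ = [-1 0 0; 0 -1 -2; 0 0 1]
M⁻¹ · (-9/5, -7)ᵀ = (9/5, 5)ᵀ

p = (9/5, 5)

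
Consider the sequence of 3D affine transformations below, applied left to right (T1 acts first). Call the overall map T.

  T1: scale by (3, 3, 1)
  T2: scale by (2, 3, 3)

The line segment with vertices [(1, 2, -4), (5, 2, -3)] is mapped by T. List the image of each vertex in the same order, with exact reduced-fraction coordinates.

image vertices: (6, 18, -12), (30, 18, -9)

T1 scale by (3, 3, 1): (1, 2, -4) → (3, 6, -4); (5, 2, -3) → (15, 6, -3)
T2 scale by (2, 3, 3): (3, 6, -4) → (6, 18, -12); (15, 6, -3) → (30, 18, -9)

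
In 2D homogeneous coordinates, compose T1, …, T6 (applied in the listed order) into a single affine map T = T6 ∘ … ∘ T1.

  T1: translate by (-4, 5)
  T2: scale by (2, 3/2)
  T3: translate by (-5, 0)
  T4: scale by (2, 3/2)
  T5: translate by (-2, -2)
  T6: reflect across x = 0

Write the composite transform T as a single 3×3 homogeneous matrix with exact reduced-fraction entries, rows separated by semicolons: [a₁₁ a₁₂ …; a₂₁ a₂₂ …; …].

T1 = [1 0 -4; 0 1 5; 0 0 1]
T2·T1 = [2 0 -8; 0 3/2 15/2; 0 0 1]
T3·…·T1 = [2 0 -13; 0 3/2 15/2; 0 0 1]
T4·…·T1 = [4 0 -26; 0 9/4 45/4; 0 0 1]
T5·…·T1 = [4 0 -28; 0 9/4 37/4; 0 0 1]
T6·…·T1 = [-4 0 28; 0 9/4 37/4; 0 0 1]

T = [-4 0 28; 0 9/4 37/4; 0 0 1]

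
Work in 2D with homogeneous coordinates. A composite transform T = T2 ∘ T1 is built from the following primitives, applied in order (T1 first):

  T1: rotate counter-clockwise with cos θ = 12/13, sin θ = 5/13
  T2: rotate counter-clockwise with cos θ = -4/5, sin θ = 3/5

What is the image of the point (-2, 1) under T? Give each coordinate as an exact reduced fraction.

T1 rotate counter-clockwise with cos θ = 12/13, sin θ = 5/13: (-2, 1) → (-29/13, 2/13)
T2 rotate counter-clockwise with cos θ = -4/5, sin θ = 3/5: (-29/13, 2/13) → (22/13, -19/13)

T(p) = (22/13, -19/13)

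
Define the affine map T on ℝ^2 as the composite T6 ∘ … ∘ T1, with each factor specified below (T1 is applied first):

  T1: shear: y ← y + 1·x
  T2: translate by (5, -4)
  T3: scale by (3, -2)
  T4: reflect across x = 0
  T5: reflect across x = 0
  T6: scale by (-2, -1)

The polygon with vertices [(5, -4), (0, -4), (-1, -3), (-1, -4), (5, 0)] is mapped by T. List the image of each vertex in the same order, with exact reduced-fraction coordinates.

T1 shear: y ← y + 1·x: (5, -4) → (5, 1); (0, -4) → (0, -4); (-1, -3) → (-1, -4); (-1, -4) → (-1, -5); (5, 0) → (5, 5)
T2 translate by (5, -4): (5, 1) → (10, -3); (0, -4) → (5, -8); (-1, -4) → (4, -8); (-1, -5) → (4, -9); (5, 5) → (10, 1)
T3 scale by (3, -2): (10, -3) → (30, 6); (5, -8) → (15, 16); (4, -8) → (12, 16); (4, -9) → (12, 18); (10, 1) → (30, -2)
T4 reflect across x = 0: (30, 6) → (-30, 6); (15, 16) → (-15, 16); (12, 16) → (-12, 16); (12, 18) → (-12, 18); (30, -2) → (-30, -2)
T5 reflect across x = 0: (-30, 6) → (30, 6); (-15, 16) → (15, 16); (-12, 16) → (12, 16); (-12, 18) → (12, 18); (-30, -2) → (30, -2)
T6 scale by (-2, -1): (30, 6) → (-60, -6); (15, 16) → (-30, -16); (12, 16) → (-24, -16); (12, 18) → (-24, -18); (30, -2) → (-60, 2)

image vertices: (-60, -6), (-30, -16), (-24, -16), (-24, -18), (-60, 2)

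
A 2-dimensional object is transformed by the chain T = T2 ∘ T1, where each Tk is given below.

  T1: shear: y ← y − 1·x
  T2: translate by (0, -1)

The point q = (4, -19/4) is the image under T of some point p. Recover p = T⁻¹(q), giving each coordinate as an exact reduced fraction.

T1 = [1 0 0; -1 1 0; 0 0 1]
T2·T1 = [1 0 0; -1 1 -1; 0 0 1]
det M = 1; M⁻¹ = [1 0 0; 1 1 1; 0 0 1]
M⁻¹ · (4, -19/4)ᵀ = (4, 1/4)ᵀ

p = (4, 1/4)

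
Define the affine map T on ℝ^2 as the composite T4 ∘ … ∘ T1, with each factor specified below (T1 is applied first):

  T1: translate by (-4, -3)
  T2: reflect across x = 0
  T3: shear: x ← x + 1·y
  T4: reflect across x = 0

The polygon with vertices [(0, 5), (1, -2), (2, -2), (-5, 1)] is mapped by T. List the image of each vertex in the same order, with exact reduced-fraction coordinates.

T1 translate by (-4, -3): (0, 5) → (-4, 2); (1, -2) → (-3, -5); (2, -2) → (-2, -5); (-5, 1) → (-9, -2)
T2 reflect across x = 0: (-4, 2) → (4, 2); (-3, -5) → (3, -5); (-2, -5) → (2, -5); (-9, -2) → (9, -2)
T3 shear: x ← x + 1·y: (4, 2) → (6, 2); (3, -5) → (-2, -5); (2, -5) → (-3, -5); (9, -2) → (7, -2)
T4 reflect across x = 0: (6, 2) → (-6, 2); (-2, -5) → (2, -5); (-3, -5) → (3, -5); (7, -2) → (-7, -2)

image vertices: (-6, 2), (2, -5), (3, -5), (-7, -2)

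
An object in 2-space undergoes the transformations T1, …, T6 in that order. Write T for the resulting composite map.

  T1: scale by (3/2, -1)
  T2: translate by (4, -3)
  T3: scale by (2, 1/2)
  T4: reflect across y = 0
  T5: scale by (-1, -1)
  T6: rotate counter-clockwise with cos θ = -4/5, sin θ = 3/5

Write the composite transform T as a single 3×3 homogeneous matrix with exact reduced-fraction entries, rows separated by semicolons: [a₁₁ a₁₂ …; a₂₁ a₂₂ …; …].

T = [12/5 3/10 73/10; -9/5 2/5 -18/5; 0 0 1]

T1 = [3/2 0 0; 0 -1 0; 0 0 1]
T2·T1 = [3/2 0 4; 0 -1 -3; 0 0 1]
T3·…·T1 = [3 0 8; 0 -1/2 -3/2; 0 0 1]
T4·…·T1 = [3 0 8; 0 1/2 3/2; 0 0 1]
T5·…·T1 = [-3 0 -8; 0 -1/2 -3/2; 0 0 1]
T6·…·T1 = [12/5 3/10 73/10; -9/5 2/5 -18/5; 0 0 1]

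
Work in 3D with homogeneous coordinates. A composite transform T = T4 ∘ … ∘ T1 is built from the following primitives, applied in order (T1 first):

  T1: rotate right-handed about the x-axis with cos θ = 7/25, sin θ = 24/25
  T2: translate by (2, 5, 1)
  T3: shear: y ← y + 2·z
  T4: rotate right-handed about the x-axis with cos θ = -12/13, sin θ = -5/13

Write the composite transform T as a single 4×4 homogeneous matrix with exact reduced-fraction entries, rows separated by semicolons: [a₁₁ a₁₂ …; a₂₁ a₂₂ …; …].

T = [1 0 0 2; 0 -108/65 31/65 -79/13; 0 -563/325 -34/325 -47/13; 0 0 0 1]

T1 = [1 0 0 0; 0 7/25 -24/25 0; 0 24/25 7/25 0; 0 0 0 1]
T2·T1 = [1 0 0 2; 0 7/25 -24/25 5; 0 24/25 7/25 1; 0 0 0 1]
T3·…·T1 = [1 0 0 2; 0 11/5 -2/5 7; 0 24/25 7/25 1; 0 0 0 1]
T4·…·T1 = [1 0 0 2; 0 -108/65 31/65 -79/13; 0 -563/325 -34/325 -47/13; 0 0 0 1]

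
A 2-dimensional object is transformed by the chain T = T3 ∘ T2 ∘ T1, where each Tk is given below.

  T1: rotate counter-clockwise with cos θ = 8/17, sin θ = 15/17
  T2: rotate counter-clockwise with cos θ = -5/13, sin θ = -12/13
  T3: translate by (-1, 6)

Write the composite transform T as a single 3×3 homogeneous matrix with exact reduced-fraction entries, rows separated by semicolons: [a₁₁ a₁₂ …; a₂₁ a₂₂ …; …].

T = [140/221 171/221 -1; -171/221 140/221 6; 0 0 1]

T1 = [8/17 -15/17 0; 15/17 8/17 0; 0 0 1]
T2·T1 = [140/221 171/221 0; -171/221 140/221 0; 0 0 1]
T3·…·T1 = [140/221 171/221 -1; -171/221 140/221 6; 0 0 1]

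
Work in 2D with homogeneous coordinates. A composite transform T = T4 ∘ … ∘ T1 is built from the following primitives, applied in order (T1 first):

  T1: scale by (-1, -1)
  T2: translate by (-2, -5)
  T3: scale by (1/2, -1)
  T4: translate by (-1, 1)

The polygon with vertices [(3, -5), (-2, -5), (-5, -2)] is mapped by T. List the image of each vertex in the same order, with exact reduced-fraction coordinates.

image vertices: (-7/2, 1), (-1, 1), (1/2, 4)

T1 scale by (-1, -1): (3, -5) → (-3, 5); (-2, -5) → (2, 5); (-5, -2) → (5, 2)
T2 translate by (-2, -5): (-3, 5) → (-5, 0); (2, 5) → (0, 0); (5, 2) → (3, -3)
T3 scale by (1/2, -1): (-5, 0) → (-5/2, 0); (0, 0) → (0, 0); (3, -3) → (3/2, 3)
T4 translate by (-1, 1): (-5/2, 0) → (-7/2, 1); (0, 0) → (-1, 1); (3/2, 3) → (1/2, 4)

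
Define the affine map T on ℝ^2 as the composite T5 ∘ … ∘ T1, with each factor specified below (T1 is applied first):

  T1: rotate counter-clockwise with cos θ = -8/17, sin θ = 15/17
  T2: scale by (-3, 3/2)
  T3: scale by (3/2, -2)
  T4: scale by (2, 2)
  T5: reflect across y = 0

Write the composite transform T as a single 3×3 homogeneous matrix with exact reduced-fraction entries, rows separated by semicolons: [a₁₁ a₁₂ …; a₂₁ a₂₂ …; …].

T1 = [-8/17 -15/17 0; 15/17 -8/17 0; 0 0 1]
T2·T1 = [24/17 45/17 0; 45/34 -12/17 0; 0 0 1]
T3·…·T1 = [36/17 135/34 0; -45/17 24/17 0; 0 0 1]
T4·…·T1 = [72/17 135/17 0; -90/17 48/17 0; 0 0 1]
T5·…·T1 = [72/17 135/17 0; 90/17 -48/17 0; 0 0 1]

T = [72/17 135/17 0; 90/17 -48/17 0; 0 0 1]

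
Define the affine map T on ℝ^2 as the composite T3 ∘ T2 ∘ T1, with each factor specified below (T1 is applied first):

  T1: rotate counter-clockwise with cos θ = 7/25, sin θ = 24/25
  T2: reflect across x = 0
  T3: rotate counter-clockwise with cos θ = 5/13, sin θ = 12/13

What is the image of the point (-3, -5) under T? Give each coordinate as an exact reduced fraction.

T1 rotate counter-clockwise with cos θ = 7/25, sin θ = 24/25: (-3, -5) → (99/25, -107/25)
T2 reflect across x = 0: (99/25, -107/25) → (-99/25, -107/25)
T3 rotate counter-clockwise with cos θ = 5/13, sin θ = 12/13: (-99/25, -107/25) → (789/325, -1723/325)

T(p) = (789/325, -1723/325)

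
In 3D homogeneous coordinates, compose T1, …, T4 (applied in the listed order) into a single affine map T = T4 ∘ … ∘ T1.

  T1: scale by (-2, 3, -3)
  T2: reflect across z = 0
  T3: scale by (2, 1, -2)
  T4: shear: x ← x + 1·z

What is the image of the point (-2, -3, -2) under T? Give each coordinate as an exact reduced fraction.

T(p) = (20, -9, 12)

T1 scale by (-2, 3, -3): (-2, -3, -2) → (4, -9, 6)
T2 reflect across z = 0: (4, -9, 6) → (4, -9, -6)
T3 scale by (2, 1, -2): (4, -9, -6) → (8, -9, 12)
T4 shear: x ← x + 1·z: (8, -9, 12) → (20, -9, 12)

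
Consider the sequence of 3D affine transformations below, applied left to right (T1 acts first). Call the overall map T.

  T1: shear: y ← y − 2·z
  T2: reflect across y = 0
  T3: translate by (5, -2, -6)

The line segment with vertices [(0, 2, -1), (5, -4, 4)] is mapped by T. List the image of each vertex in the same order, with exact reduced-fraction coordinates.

T1 shear: y ← y − 2·z: (0, 2, -1) → (0, 4, -1); (5, -4, 4) → (5, -12, 4)
T2 reflect across y = 0: (0, 4, -1) → (0, -4, -1); (5, -12, 4) → (5, 12, 4)
T3 translate by (5, -2, -6): (0, -4, -1) → (5, -6, -7); (5, 12, 4) → (10, 10, -2)

image vertices: (5, -6, -7), (10, 10, -2)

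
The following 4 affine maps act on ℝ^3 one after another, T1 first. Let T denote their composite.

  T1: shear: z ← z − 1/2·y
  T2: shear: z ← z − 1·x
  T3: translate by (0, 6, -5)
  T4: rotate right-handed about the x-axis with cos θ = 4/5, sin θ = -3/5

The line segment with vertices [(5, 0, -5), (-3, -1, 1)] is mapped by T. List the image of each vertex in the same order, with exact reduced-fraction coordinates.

image vertices: (5, -21/5, -78/5), (-3, 37/10, -17/5)

T1 shear: z ← z − 1/2·y: (5, 0, -5) → (5, 0, -5); (-3, -1, 1) → (-3, -1, 3/2)
T2 shear: z ← z − 1·x: (5, 0, -5) → (5, 0, -10); (-3, -1, 3/2) → (-3, -1, 9/2)
T3 translate by (0, 6, -5): (5, 0, -10) → (5, 6, -15); (-3, -1, 9/2) → (-3, 5, -1/2)
T4 rotate right-handed about the x-axis with cos θ = 4/5, sin θ = -3/5: (5, 6, -15) → (5, -21/5, -78/5); (-3, 5, -1/2) → (-3, 37/10, -17/5)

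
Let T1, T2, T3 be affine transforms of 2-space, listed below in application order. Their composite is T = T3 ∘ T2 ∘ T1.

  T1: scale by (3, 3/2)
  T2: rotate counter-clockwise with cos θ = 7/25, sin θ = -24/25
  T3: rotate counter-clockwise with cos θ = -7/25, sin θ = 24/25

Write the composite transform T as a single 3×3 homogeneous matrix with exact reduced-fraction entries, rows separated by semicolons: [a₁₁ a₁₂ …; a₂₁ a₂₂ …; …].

T = [1581/625 -504/625 0; 1008/625 1581/1250 0; 0 0 1]

T1 = [3 0 0; 0 3/2 0; 0 0 1]
T2·T1 = [21/25 36/25 0; -72/25 21/50 0; 0 0 1]
T3·…·T1 = [1581/625 -504/625 0; 1008/625 1581/1250 0; 0 0 1]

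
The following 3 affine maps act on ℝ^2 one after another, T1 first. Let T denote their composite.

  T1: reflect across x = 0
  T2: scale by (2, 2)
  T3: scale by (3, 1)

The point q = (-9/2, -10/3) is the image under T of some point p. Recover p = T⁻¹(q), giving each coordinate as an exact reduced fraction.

T1 = [-1 0 0; 0 1 0; 0 0 1]
T2·T1 = [-2 0 0; 0 2 0; 0 0 1]
T3·…·T1 = [-6 0 0; 0 2 0; 0 0 1]
det M = -12; M⁻¹ = [-1/6 0 0; 0 1/2 0; 0 0 1]
M⁻¹ · (-9/2, -10/3)ᵀ = (3/4, -5/3)ᵀ

p = (3/4, -5/3)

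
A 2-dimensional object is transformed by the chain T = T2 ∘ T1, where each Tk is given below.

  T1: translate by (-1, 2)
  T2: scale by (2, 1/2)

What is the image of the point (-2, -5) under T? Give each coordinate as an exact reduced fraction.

T(p) = (-6, -3/2)

T1 translate by (-1, 2): (-2, -5) → (-3, -3)
T2 scale by (2, 1/2): (-3, -3) → (-6, -3/2)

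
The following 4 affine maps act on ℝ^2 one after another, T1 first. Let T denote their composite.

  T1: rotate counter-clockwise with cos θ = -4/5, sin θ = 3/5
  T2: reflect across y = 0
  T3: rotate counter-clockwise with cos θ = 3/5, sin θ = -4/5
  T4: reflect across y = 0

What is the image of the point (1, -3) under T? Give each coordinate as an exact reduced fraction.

T(p) = (-9/5, 13/5)

T1 rotate counter-clockwise with cos θ = -4/5, sin θ = 3/5: (1, -3) → (1, 3)
T2 reflect across y = 0: (1, 3) → (1, -3)
T3 rotate counter-clockwise with cos θ = 3/5, sin θ = -4/5: (1, -3) → (-9/5, -13/5)
T4 reflect across y = 0: (-9/5, -13/5) → (-9/5, 13/5)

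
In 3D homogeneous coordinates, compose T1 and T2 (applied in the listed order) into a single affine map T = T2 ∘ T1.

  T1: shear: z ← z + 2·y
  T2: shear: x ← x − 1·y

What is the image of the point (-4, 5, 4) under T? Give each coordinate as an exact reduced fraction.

T1 shear: z ← z + 2·y: (-4, 5, 4) → (-4, 5, 14)
T2 shear: x ← x − 1·y: (-4, 5, 14) → (-9, 5, 14)

T(p) = (-9, 5, 14)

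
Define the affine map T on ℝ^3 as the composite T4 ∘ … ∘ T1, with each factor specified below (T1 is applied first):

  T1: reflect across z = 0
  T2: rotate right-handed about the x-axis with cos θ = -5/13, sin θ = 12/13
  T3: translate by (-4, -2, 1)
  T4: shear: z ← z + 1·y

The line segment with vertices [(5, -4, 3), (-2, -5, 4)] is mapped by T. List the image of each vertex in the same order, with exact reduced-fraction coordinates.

image vertices: (1, 30/13, 10/13), (-6, 47/13, 20/13)

T1 reflect across z = 0: (5, -4, 3) → (5, -4, -3); (-2, -5, 4) → (-2, -5, -4)
T2 rotate right-handed about the x-axis with cos θ = -5/13, sin θ = 12/13: (5, -4, -3) → (5, 56/13, -33/13); (-2, -5, -4) → (-2, 73/13, -40/13)
T3 translate by (-4, -2, 1): (5, 56/13, -33/13) → (1, 30/13, -20/13); (-2, 73/13, -40/13) → (-6, 47/13, -27/13)
T4 shear: z ← z + 1·y: (1, 30/13, -20/13) → (1, 30/13, 10/13); (-6, 47/13, -27/13) → (-6, 47/13, 20/13)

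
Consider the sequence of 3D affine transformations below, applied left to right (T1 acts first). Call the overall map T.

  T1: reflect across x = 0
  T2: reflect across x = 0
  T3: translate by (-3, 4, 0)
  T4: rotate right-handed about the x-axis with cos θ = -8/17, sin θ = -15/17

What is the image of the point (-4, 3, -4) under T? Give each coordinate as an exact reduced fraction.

T1 reflect across x = 0: (-4, 3, -4) → (4, 3, -4)
T2 reflect across x = 0: (4, 3, -4) → (-4, 3, -4)
T3 translate by (-3, 4, 0): (-4, 3, -4) → (-7, 7, -4)
T4 rotate right-handed about the x-axis with cos θ = -8/17, sin θ = -15/17: (-7, 7, -4) → (-7, -116/17, -73/17)

T(p) = (-7, -116/17, -73/17)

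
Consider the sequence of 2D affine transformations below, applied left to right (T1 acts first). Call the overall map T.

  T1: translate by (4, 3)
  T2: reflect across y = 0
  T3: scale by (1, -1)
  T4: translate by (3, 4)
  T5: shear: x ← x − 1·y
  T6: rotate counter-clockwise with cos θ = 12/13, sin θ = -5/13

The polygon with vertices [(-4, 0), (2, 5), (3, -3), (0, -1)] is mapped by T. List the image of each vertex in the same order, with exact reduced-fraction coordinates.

image vertices: (-1, 8), (24/13, 159/13), (92/13, 18/13), (42/13, 67/13)

T1 translate by (4, 3): (-4, 0) → (0, 3); (2, 5) → (6, 8); (3, -3) → (7, 0); (0, -1) → (4, 2)
T2 reflect across y = 0: (0, 3) → (0, -3); (6, 8) → (6, -8); (7, 0) → (7, 0); (4, 2) → (4, -2)
T3 scale by (1, -1): (0, -3) → (0, 3); (6, -8) → (6, 8); (7, 0) → (7, 0); (4, -2) → (4, 2)
T4 translate by (3, 4): (0, 3) → (3, 7); (6, 8) → (9, 12); (7, 0) → (10, 4); (4, 2) → (7, 6)
T5 shear: x ← x − 1·y: (3, 7) → (-4, 7); (9, 12) → (-3, 12); (10, 4) → (6, 4); (7, 6) → (1, 6)
T6 rotate counter-clockwise with cos θ = 12/13, sin θ = -5/13: (-4, 7) → (-1, 8); (-3, 12) → (24/13, 159/13); (6, 4) → (92/13, 18/13); (1, 6) → (42/13, 67/13)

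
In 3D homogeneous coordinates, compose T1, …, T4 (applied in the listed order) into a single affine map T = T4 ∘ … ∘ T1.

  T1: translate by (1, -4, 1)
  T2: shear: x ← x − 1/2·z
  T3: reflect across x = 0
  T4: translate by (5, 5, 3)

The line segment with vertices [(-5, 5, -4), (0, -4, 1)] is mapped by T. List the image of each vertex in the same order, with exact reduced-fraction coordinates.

image vertices: (15/2, 6, 0), (5, -3, 5)

T1 translate by (1, -4, 1): (-5, 5, -4) → (-4, 1, -3); (0, -4, 1) → (1, -8, 2)
T2 shear: x ← x − 1/2·z: (-4, 1, -3) → (-5/2, 1, -3); (1, -8, 2) → (0, -8, 2)
T3 reflect across x = 0: (-5/2, 1, -3) → (5/2, 1, -3); (0, -8, 2) → (0, -8, 2)
T4 translate by (5, 5, 3): (5/2, 1, -3) → (15/2, 6, 0); (0, -8, 2) → (5, -3, 5)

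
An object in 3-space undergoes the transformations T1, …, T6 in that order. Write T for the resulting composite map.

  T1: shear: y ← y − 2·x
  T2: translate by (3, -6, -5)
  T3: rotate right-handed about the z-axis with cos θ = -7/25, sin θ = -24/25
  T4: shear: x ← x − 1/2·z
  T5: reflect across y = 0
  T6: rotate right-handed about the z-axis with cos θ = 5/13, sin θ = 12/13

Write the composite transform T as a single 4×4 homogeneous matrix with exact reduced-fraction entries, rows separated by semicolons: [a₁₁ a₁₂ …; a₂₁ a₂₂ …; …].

T1 = [1 0 0 0; -2 1 0 0; 0 0 1 0; 0 0 0 1]
T2·T1 = [1 0 0 3; -2 1 0 -6; 0 0 1 -5; 0 0 0 1]
T3·…·T1 = [-11/5 24/25 0 -33/5; -2/5 -7/25 0 -6/5; 0 0 1 -5; 0 0 0 1]
T4·…·T1 = [-11/5 24/25 -1/2 -41/10; -2/5 -7/25 0 -6/5; 0 0 1 -5; 0 0 0 1]
T5·…·T1 = [-11/5 24/25 -1/2 -41/10; 2/5 7/25 0 6/5; 0 0 1 -5; 0 0 0 1]
T6·…·T1 = [-79/65 36/325 -5/26 -349/130; -122/65 323/325 -6/13 -216/65; 0 0 1 -5; 0 0 0 1]

T = [-79/65 36/325 -5/26 -349/130; -122/65 323/325 -6/13 -216/65; 0 0 1 -5; 0 0 0 1]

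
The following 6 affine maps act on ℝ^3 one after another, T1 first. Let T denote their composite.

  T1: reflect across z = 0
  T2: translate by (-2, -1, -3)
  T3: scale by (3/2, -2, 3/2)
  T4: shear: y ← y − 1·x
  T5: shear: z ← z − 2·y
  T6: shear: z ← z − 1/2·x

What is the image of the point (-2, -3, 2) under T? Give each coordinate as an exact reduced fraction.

T(p) = (-6, 14, -65/2)

T1 reflect across z = 0: (-2, -3, 2) → (-2, -3, -2)
T2 translate by (-2, -1, -3): (-2, -3, -2) → (-4, -4, -5)
T3 scale by (3/2, -2, 3/2): (-4, -4, -5) → (-6, 8, -15/2)
T4 shear: y ← y − 1·x: (-6, 8, -15/2) → (-6, 14, -15/2)
T5 shear: z ← z − 2·y: (-6, 14, -15/2) → (-6, 14, -71/2)
T6 shear: z ← z − 1/2·x: (-6, 14, -71/2) → (-6, 14, -65/2)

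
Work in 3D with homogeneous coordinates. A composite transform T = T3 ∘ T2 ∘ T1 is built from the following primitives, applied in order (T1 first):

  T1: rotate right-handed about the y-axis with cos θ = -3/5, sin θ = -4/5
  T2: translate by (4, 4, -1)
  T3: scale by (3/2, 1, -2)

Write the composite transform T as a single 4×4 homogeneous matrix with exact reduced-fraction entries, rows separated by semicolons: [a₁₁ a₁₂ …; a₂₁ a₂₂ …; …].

T = [-9/10 0 -6/5 6; 0 1 0 4; -8/5 0 6/5 2; 0 0 0 1]

T1 = [-3/5 0 -4/5 0; 0 1 0 0; 4/5 0 -3/5 0; 0 0 0 1]
T2·T1 = [-3/5 0 -4/5 4; 0 1 0 4; 4/5 0 -3/5 -1; 0 0 0 1]
T3·…·T1 = [-9/10 0 -6/5 6; 0 1 0 4; -8/5 0 6/5 2; 0 0 0 1]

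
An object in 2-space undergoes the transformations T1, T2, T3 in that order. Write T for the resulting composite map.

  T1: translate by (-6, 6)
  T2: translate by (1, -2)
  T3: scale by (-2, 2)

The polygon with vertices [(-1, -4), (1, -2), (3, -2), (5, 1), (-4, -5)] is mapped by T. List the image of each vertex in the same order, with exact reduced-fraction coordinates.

T1 translate by (-6, 6): (-1, -4) → (-7, 2); (1, -2) → (-5, 4); (3, -2) → (-3, 4); (5, 1) → (-1, 7); (-4, -5) → (-10, 1)
T2 translate by (1, -2): (-7, 2) → (-6, 0); (-5, 4) → (-4, 2); (-3, 4) → (-2, 2); (-1, 7) → (0, 5); (-10, 1) → (-9, -1)
T3 scale by (-2, 2): (-6, 0) → (12, 0); (-4, 2) → (8, 4); (-2, 2) → (4, 4); (0, 5) → (0, 10); (-9, -1) → (18, -2)

image vertices: (12, 0), (8, 4), (4, 4), (0, 10), (18, -2)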